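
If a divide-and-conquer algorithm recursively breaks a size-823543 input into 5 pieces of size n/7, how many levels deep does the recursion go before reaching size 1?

For divide and conquer with division factor 7:

Problem sizes at each level:
Level 0: 823543
Level 1: 117649
Level 2: 16807
Level 3: 2401
Level 4: 343
Level 5: 49
Level 6: 7
Level 7: 1

The root is level 0 and the size-1 base case is level 7 (the tree spans levels 0 through 7, i.e. 8 levels counting the root), so the depth is the number of divisions: log_7(823543) = 7

The recursion tree depth is log_7(823543) = 7. At each level, the problem size is divided by 7, so it takes 7 divisions to reduce to a base case of size 1. The algorithm makes 5 recursive calls at each level.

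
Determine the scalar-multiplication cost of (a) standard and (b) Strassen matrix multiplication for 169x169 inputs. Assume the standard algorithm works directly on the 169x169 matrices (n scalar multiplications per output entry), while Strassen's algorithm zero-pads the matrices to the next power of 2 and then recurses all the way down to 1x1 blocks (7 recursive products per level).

Matrix multiplication for 169x169 matrices:

Strassen's algorithm requires power-of-2 dimensions. Pad 169x169 to 256x256 (next power of 2).

Standard algorithm: 169^3 = 4826809 multiplications
Strassen's algorithm: 7^(log2(256)) = 7^8 = 5764801 multiplications
Difference: 4826809 - 5764801 = -937992 (Strassen uses MORE here due to padding overhead — for small or just-over-power-of-2 n, padding can outweigh the per-level savings)

Standard: 4826809 multiplications (169^3). Strassen: 5764801 multiplications (7^8, after padding to 256x256). Strassen reduces 8 recursive multiplications to 7 at each level.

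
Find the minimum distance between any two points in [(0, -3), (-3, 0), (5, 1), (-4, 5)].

Computing all pairwise distances among 4 points:

d((0, -3), (-3, 0)) = 4.2426 <-- minimum
d((0, -3), (5, 1)) = 6.4031
d((0, -3), (-4, 5)) = 8.9443
d((-3, 0), (5, 1)) = 8.0623
d((-3, 0), (-4, 5)) = 5.099
d((5, 1), (-4, 5)) = 9.8489

Closest pair: (0, -3) and (-3, 0) with distance 4.2426

The closest pair is (0, -3) and (-3, 0) with Euclidean distance 4.2426. For 4 points, brute-force pairwise comparison is shown above. For large n, the divide-and-conquer algorithm (sort by x, recurse on halves, check the dividing strip) achieves O(n log n).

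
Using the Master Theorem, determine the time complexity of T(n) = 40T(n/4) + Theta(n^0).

Master Theorem for T(n) = 40T(n/4) + O(n^0):

a = 40, b = 4, c = 0
log_b(a) = log_4(40) = 2.6610

Case 1: c = 0 < log_4(40) = 2.6610
T(n) = O(n^(log_4 40))

For T(n) = 40T(n/4) + O(n^0): log_4(40) = 2.6610. This is Case 1 of the Master Theorem (c < log_b(a), work dominated by leaves), giving O(n^(log_4 40)).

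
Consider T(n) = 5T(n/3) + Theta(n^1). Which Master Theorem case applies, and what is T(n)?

Master Theorem for T(n) = 5T(n/3) + O(n^1):

a = 5, b = 3, c = 1
log_b(a) = log_3(5) = 1.4650

Case 1: c = 1 < log_3(5) = 1.4650
T(n) = O(n^(log_3 5))

For T(n) = 5T(n/3) + O(n^1): log_3(5) = 1.4650. This is Case 1 of the Master Theorem (c < log_b(a), work dominated by leaves), giving O(n^(log_3 5)).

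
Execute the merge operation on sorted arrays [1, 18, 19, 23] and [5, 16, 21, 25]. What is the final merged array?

Merging process:

Compare 1 vs 5: take 1 from left. Merged: [1]
Compare 18 vs 5: take 5 from right. Merged: [1, 5]
Compare 18 vs 16: take 16 from right. Merged: [1, 5, 16]
Compare 18 vs 21: take 18 from left. Merged: [1, 5, 16, 18]
Compare 19 vs 21: take 19 from left. Merged: [1, 5, 16, 18, 19]
Compare 23 vs 21: take 21 from right. Merged: [1, 5, 16, 18, 19, 21]
Compare 23 vs 25: take 23 from left. Merged: [1, 5, 16, 18, 19, 21, 23]
Append remaining from right: [25]. Merged: [1, 5, 16, 18, 19, 21, 23, 25]

Final merged array: [1, 5, 16, 18, 19, 21, 23, 25]
Total comparisons: 7

The merged array is [1, 5, 16, 18, 19, 21, 23, 25], requiring 7 comparisons. The merge step runs in O(n) time where n is the total number of elements.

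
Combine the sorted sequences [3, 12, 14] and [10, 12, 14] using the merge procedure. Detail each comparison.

Merging process:

Compare 3 vs 10: take 3 from left. Merged: [3]
Compare 12 vs 10: take 10 from right. Merged: [3, 10]
Compare 12 vs 12: take 12 from left. Merged: [3, 10, 12]
Compare 14 vs 12: take 12 from right. Merged: [3, 10, 12, 12]
Compare 14 vs 14: take 14 from left. Merged: [3, 10, 12, 12, 14]
Append remaining from right: [14]. Merged: [3, 10, 12, 12, 14, 14]

Final merged array: [3, 10, 12, 12, 14, 14]
Total comparisons: 5

The merged array is [3, 10, 12, 12, 14, 14], requiring 5 comparisons. The merge step runs in O(n) time where n is the total number of elements.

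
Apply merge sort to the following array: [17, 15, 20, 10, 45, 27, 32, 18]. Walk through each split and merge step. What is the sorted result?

Merge sort trace:

Split: [17, 15, 20, 10, 45, 27, 32, 18] -> [17, 15, 20, 10] and [45, 27, 32, 18]
  Split: [17, 15, 20, 10] -> [17, 15] and [20, 10]
    Split: [17, 15] -> [17] and [15]
    Merge: [17] + [15] -> [15, 17]
    Split: [20, 10] -> [20] and [10]
    Merge: [20] + [10] -> [10, 20]
  Merge: [15, 17] + [10, 20] -> [10, 15, 17, 20]
  Split: [45, 27, 32, 18] -> [45, 27] and [32, 18]
    Split: [45, 27] -> [45] and [27]
    Merge: [45] + [27] -> [27, 45]
    Split: [32, 18] -> [32] and [18]
    Merge: [32] + [18] -> [18, 32]
  Merge: [27, 45] + [18, 32] -> [18, 27, 32, 45]
Merge: [10, 15, 17, 20] + [18, 27, 32, 45] -> [10, 15, 17, 18, 20, 27, 32, 45]

Final sorted array: [10, 15, 17, 18, 20, 27, 32, 45]

The merge sort proceeds by recursively splitting the array and merging sorted halves.
After all merges, the sorted array is [10, 15, 17, 18, 20, 27, 32, 45].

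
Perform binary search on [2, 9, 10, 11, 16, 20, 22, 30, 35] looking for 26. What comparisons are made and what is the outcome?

Binary search for 26 in [2, 9, 10, 11, 16, 20, 22, 30, 35]:

lo=0, hi=8, mid=4, arr[mid]=16 -> 16 < 26, search right half
lo=5, hi=8, mid=6, arr[mid]=22 -> 22 < 26, search right half
lo=7, hi=8, mid=7, arr[mid]=30 -> 30 > 26, search left half
lo=7 > hi=6, target 26 not found

Binary search determines that 26 is not in the array after 3 comparisons. The search space was exhausted without finding the target.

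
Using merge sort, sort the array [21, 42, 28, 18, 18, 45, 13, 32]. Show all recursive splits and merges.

Merge sort trace:

Split: [21, 42, 28, 18, 18, 45, 13, 32] -> [21, 42, 28, 18] and [18, 45, 13, 32]
  Split: [21, 42, 28, 18] -> [21, 42] and [28, 18]
    Split: [21, 42] -> [21] and [42]
    Merge: [21] + [42] -> [21, 42]
    Split: [28, 18] -> [28] and [18]
    Merge: [28] + [18] -> [18, 28]
  Merge: [21, 42] + [18, 28] -> [18, 21, 28, 42]
  Split: [18, 45, 13, 32] -> [18, 45] and [13, 32]
    Split: [18, 45] -> [18] and [45]
    Merge: [18] + [45] -> [18, 45]
    Split: [13, 32] -> [13] and [32]
    Merge: [13] + [32] -> [13, 32]
  Merge: [18, 45] + [13, 32] -> [13, 18, 32, 45]
Merge: [18, 21, 28, 42] + [13, 18, 32, 45] -> [13, 18, 18, 21, 28, 32, 42, 45]

Final sorted array: [13, 18, 18, 21, 28, 32, 42, 45]

The merge sort proceeds by recursively splitting the array and merging sorted halves.
After all merges, the sorted array is [13, 18, 18, 21, 28, 32, 42, 45].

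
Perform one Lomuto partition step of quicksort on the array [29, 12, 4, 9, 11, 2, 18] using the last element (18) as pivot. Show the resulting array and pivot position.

Lomuto partition with pivot = 18:

Initial array: [29, 12, 4, 9, 11, 2, 18]

arr[0]=29 > 18: no swap
arr[1]=12 <= 18: swap with position 0, array becomes [12, 29, 4, 9, 11, 2, 18]
arr[2]=4 <= 18: swap with position 1, array becomes [12, 4, 29, 9, 11, 2, 18]
arr[3]=9 <= 18: swap with position 2, array becomes [12, 4, 9, 29, 11, 2, 18]
arr[4]=11 <= 18: swap with position 3, array becomes [12, 4, 9, 11, 29, 2, 18]
arr[5]=2 <= 18: swap with position 4, array becomes [12, 4, 9, 11, 2, 29, 18]

Place pivot at position 5: [12, 4, 9, 11, 2, 18, 29]
Pivot position: 5

After partitioning with pivot 18, the array becomes [12, 4, 9, 11, 2, 18, 29]. The pivot is placed at index 5. All elements to the left of the pivot are <= 18, and all elements to the right are > 18.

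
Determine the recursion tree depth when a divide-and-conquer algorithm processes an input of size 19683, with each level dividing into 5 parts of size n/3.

For divide and conquer with division factor 3:

Problem sizes at each level:
Level 0: 19683
Level 1: 6561
Level 2: 2187
Level 3: 729
Level 4: 243
Level 5: 81
Level 6: 27
Level 7: 9
Level 8: 3
Level 9: 1

The root is level 0 and the size-1 base case is level 9 (the tree spans levels 0 through 9, i.e. 10 levels counting the root), so the depth is the number of divisions: log_3(19683) = 9

The recursion tree depth is log_3(19683) = 9. At each level, the problem size is divided by 3, so it takes 9 divisions to reduce to a base case of size 1. The algorithm makes 5 recursive calls at each level.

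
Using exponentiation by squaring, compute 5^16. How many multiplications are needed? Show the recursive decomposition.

Computing 5^16 by squaring (build up from 5^1; each line after the first costs one multiplication):

5^1 = 5
5^2 = (5^1)^2 = 5^2 = 25
5^4 = (5^2)^2 = 25^2 = 625
5^8 = (5^4)^2 = 625^2 = 390625
5^16 = (5^8)^2 = 390625^2 = 152587890625

Result: 152587890625
Multiplications needed: 4 (4 lines after 5^1)

5^16 = 152587890625. Using exponentiation by squaring, this requires 4 multiplications. The key idea: if the exponent is even, square the half-power; if odd, multiply by the base once.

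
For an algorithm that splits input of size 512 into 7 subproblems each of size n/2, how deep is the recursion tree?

For divide and conquer with division factor 2:

Problem sizes at each level:
Level 0: 512
Level 1: 256
Level 2: 128
Level 3: 64
Level 4: 32
Level 5: 16
Level 6: 8
Level 7: 4
Level 8: 2
Level 9: 1

The root is level 0 and the size-1 base case is level 9 (the tree spans levels 0 through 9, i.e. 10 levels counting the root), so the depth is the number of divisions: log_2(512) = 9

The recursion tree depth is log_2(512) = 9. At each level, the problem size is divided by 2, so it takes 9 divisions to reduce to a base case of size 1. The algorithm makes 7 recursive calls at each level.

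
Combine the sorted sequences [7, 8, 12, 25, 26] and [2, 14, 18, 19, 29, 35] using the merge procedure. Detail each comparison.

Merging process:

Compare 7 vs 2: take 2 from right. Merged: [2]
Compare 7 vs 14: take 7 from left. Merged: [2, 7]
Compare 8 vs 14: take 8 from left. Merged: [2, 7, 8]
Compare 12 vs 14: take 12 from left. Merged: [2, 7, 8, 12]
Compare 25 vs 14: take 14 from right. Merged: [2, 7, 8, 12, 14]
Compare 25 vs 18: take 18 from right. Merged: [2, 7, 8, 12, 14, 18]
Compare 25 vs 19: take 19 from right. Merged: [2, 7, 8, 12, 14, 18, 19]
Compare 25 vs 29: take 25 from left. Merged: [2, 7, 8, 12, 14, 18, 19, 25]
Compare 26 vs 29: take 26 from left. Merged: [2, 7, 8, 12, 14, 18, 19, 25, 26]
Append remaining from right: [29, 35]. Merged: [2, 7, 8, 12, 14, 18, 19, 25, 26, 29, 35]

Final merged array: [2, 7, 8, 12, 14, 18, 19, 25, 26, 29, 35]
Total comparisons: 9

The merged array is [2, 7, 8, 12, 14, 18, 19, 25, 26, 29, 35], requiring 9 comparisons. The merge step runs in O(n) time where n is the total number of elements.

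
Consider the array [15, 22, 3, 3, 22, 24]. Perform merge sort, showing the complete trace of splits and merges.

Merge sort trace:

Split: [15, 22, 3, 3, 22, 24] -> [15, 22, 3] and [3, 22, 24]
  Split: [15, 22, 3] -> [15] and [22, 3]
    Split: [22, 3] -> [22] and [3]
    Merge: [22] + [3] -> [3, 22]
  Merge: [15] + [3, 22] -> [3, 15, 22]
  Split: [3, 22, 24] -> [3] and [22, 24]
    Split: [22, 24] -> [22] and [24]
    Merge: [22] + [24] -> [22, 24]
  Merge: [3] + [22, 24] -> [3, 22, 24]
Merge: [3, 15, 22] + [3, 22, 24] -> [3, 3, 15, 22, 22, 24]

Final sorted array: [3, 3, 15, 22, 22, 24]

The merge sort proceeds by recursively splitting the array and merging sorted halves.
After all merges, the sorted array is [3, 3, 15, 22, 22, 24].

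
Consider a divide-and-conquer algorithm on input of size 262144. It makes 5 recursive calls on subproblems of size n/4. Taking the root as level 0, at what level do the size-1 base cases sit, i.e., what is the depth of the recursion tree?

For divide and conquer with division factor 4:

Problem sizes at each level:
Level 0: 262144
Level 1: 65536
Level 2: 16384
Level 3: 4096
Level 4: 1024
Level 5: 256
Level 6: 64
Level 7: 16
Level 8: 4
Level 9: 1

The root is level 0 and the size-1 base case is level 9 (the tree spans levels 0 through 9, i.e. 10 levels counting the root), so the depth is the number of divisions: log_4(262144) = 9

The recursion tree depth is log_4(262144) = 9. At each level, the problem size is divided by 4, so it takes 9 divisions to reduce to a base case of size 1. The algorithm makes 5 recursive calls at each level.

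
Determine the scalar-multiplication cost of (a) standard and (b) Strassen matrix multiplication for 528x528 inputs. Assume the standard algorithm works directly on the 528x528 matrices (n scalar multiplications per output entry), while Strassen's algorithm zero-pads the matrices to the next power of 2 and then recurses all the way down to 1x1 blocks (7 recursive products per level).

Matrix multiplication for 528x528 matrices:

Strassen's algorithm requires power-of-2 dimensions. Pad 528x528 to 1024x1024 (next power of 2).

Standard algorithm: 528^3 = 147197952 multiplications
Strassen's algorithm: 7^(log2(1024)) = 7^10 = 282475249 multiplications
Difference: 147197952 - 282475249 = -135277297 (Strassen uses MORE here due to padding overhead — for small or just-over-power-of-2 n, padding can outweigh the per-level savings)

Standard: 147197952 multiplications (528^3). Strassen: 282475249 multiplications (7^10, after padding to 1024x1024). Strassen reduces 8 recursive multiplications to 7 at each level.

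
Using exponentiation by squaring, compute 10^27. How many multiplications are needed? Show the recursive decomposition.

Computing 10^27 by squaring (build up from 10^1; each line after the first costs one multiplication):

10^1 = 10
10^2 = (10^1)^2 = 10^2 = 100
10^3 = 10 * 10^2 = 10 * 100 = 1000
10^6 = (10^3)^2 = 1000^2 = 1000000
10^12 = (10^6)^2 = 1000000^2 = 1000000000000
10^13 = 10 * 10^12 = 10 * 1000000000000 = 10000000000000
10^26 = (10^13)^2 = 10000000000000^2 = 100000000000000000000000000
10^27 = 10 * 10^26 = 10 * 100000000000000000000000000 = 1000000000000000000000000000

Result: 1000000000000000000000000000
Multiplications needed: 7 (7 lines after 10^1)

10^27 = 1000000000000000000000000000. Using exponentiation by squaring, this requires 7 multiplications. The key idea: if the exponent is even, square the half-power; if odd, multiply by the base once.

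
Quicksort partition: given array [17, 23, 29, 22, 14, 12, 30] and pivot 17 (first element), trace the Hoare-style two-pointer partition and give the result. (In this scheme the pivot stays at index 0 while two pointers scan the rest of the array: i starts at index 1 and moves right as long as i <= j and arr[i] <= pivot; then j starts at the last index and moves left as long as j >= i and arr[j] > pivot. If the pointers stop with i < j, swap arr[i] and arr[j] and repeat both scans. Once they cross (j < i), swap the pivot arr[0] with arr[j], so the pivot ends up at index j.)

Hoare-style two-pointer partition with pivot = 17:

Initial array: [17, 23, 29, 22, 14, 12, 30]

Pointers start at i = 1, j = 6.
i stops at index 1 (arr[1]=23 > 17), j stops at index 5 (arr[5]=12 <= 17): swap arr[1] and arr[5], array becomes [17, 12, 29, 22, 14, 23, 30]
i stops at index 2 (arr[2]=29 > 17), j stops at index 4 (arr[4]=14 <= 17): swap arr[2] and arr[4], array becomes [17, 12, 14, 22, 29, 23, 30]
i ends at 3, j ends at 2: the pointers have crossed (j < i), so scanning stops.

Swap pivot arr[0] with arr[2] to place pivot at position 2: [14, 12, 17, 22, 29, 23, 30]
Pivot position: 2

After partitioning with pivot 17, the array becomes [14, 12, 17, 22, 29, 23, 30]. The pivot is placed at index 2. All elements to the left of the pivot are <= 17, and all elements to the right are > 17.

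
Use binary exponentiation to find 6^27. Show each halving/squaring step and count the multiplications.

Computing 6^27 by squaring (build up from 6^1; each line after the first costs one multiplication):

6^1 = 6
6^2 = (6^1)^2 = 6^2 = 36
6^3 = 6 * 6^2 = 6 * 36 = 216
6^6 = (6^3)^2 = 216^2 = 46656
6^12 = (6^6)^2 = 46656^2 = 2176782336
6^13 = 6 * 6^12 = 6 * 2176782336 = 13060694016
6^26 = (6^13)^2 = 13060694016^2 = 170581728179578208256
6^27 = 6 * 6^26 = 6 * 170581728179578208256 = 1023490369077469249536

Result: 1023490369077469249536
Multiplications needed: 7 (7 lines after 6^1)

6^27 = 1023490369077469249536. Using exponentiation by squaring, this requires 7 multiplications. The key idea: if the exponent is even, square the half-power; if odd, multiply by the base once.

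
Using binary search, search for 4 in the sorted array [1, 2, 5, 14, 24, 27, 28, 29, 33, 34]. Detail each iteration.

Binary search for 4 in [1, 2, 5, 14, 24, 27, 28, 29, 33, 34]:

lo=0, hi=9, mid=4, arr[mid]=24 -> 24 > 4, search left half
lo=0, hi=3, mid=1, arr[mid]=2 -> 2 < 4, search right half
lo=2, hi=3, mid=2, arr[mid]=5 -> 5 > 4, search left half
lo=2 > hi=1, target 4 not found

Binary search determines that 4 is not in the array after 3 comparisons. The search space was exhausted without finding the target.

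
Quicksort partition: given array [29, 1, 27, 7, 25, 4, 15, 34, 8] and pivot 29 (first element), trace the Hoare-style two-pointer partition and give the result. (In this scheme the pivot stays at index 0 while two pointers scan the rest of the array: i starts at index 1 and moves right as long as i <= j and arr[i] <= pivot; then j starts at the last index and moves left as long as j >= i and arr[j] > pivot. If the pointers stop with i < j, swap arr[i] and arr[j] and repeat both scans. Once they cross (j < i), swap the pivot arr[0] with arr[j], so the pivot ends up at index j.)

Hoare-style two-pointer partition with pivot = 29:

Initial array: [29, 1, 27, 7, 25, 4, 15, 34, 8]

Pointers start at i = 1, j = 8.
i stops at index 7 (arr[7]=34 > 29), j stops at index 8 (arr[8]=8 <= 29): swap arr[7] and arr[8], array becomes [29, 1, 27, 7, 25, 4, 15, 8, 34]
i ends at 8, j ends at 7: the pointers have crossed (j < i), so scanning stops.

Swap pivot arr[0] with arr[7] to place pivot at position 7: [8, 1, 27, 7, 25, 4, 15, 29, 34]
Pivot position: 7

After partitioning with pivot 29, the array becomes [8, 1, 27, 7, 25, 4, 15, 29, 34]. The pivot is placed at index 7. All elements to the left of the pivot are <= 29, and all elements to the right are > 29.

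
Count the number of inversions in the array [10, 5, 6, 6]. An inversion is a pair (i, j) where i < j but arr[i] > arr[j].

Finding inversions in [10, 5, 6, 6]:

(0, 1): arr[0]=10 > arr[1]=5
(0, 2): arr[0]=10 > arr[2]=6
(0, 3): arr[0]=10 > arr[3]=6

Total inversions: 3

The array has 3 inversion(s): (0,1), (0,2), (0,3). Each pair (i,j) satisfies i < j and arr[i] > arr[j].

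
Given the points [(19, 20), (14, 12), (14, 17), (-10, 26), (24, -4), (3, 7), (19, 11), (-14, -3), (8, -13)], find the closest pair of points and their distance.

Computing all pairwise distances among 9 points:

d((19, 20), (14, 12)) = 9.434
d((19, 20), (14, 17)) = 5.831
d((19, 20), (-10, 26)) = 29.6142
d((19, 20), (24, -4)) = 24.5153
d((19, 20), (3, 7)) = 20.6155
d((19, 20), (19, 11)) = 9.0
d((19, 20), (-14, -3)) = 40.2244
d((19, 20), (8, -13)) = 34.7851
d((14, 12), (14, 17)) = 5.0 <-- minimum
d((14, 12), (-10, 26)) = 27.7849
d((14, 12), (24, -4)) = 18.868
d((14, 12), (3, 7)) = 12.083
d((14, 12), (19, 11)) = 5.099
d((14, 12), (-14, -3)) = 31.7648
d((14, 12), (8, -13)) = 25.7099
d((14, 17), (-10, 26)) = 25.632
d((14, 17), (24, -4)) = 23.2594
d((14, 17), (3, 7)) = 14.8661
d((14, 17), (19, 11)) = 7.8102
d((14, 17), (-14, -3)) = 34.4093
d((14, 17), (8, -13)) = 30.5941
d((-10, 26), (24, -4)) = 45.3431
d((-10, 26), (3, 7)) = 23.0217
d((-10, 26), (19, 11)) = 32.6497
d((-10, 26), (-14, -3)) = 29.2746
d((-10, 26), (8, -13)) = 42.9535
d((24, -4), (3, 7)) = 23.7065
d((24, -4), (19, 11)) = 15.8114
d((24, -4), (-14, -3)) = 38.0132
d((24, -4), (8, -13)) = 18.3576
d((3, 7), (19, 11)) = 16.4924
d((3, 7), (-14, -3)) = 19.7231
d((3, 7), (8, -13)) = 20.6155
d((19, 11), (-14, -3)) = 35.8469
d((19, 11), (8, -13)) = 26.4008
d((-14, -3), (8, -13)) = 24.1661

Closest pair: (14, 12) and (14, 17) with distance 5.0

The closest pair is (14, 12) and (14, 17) with Euclidean distance 5.0. For 9 points, brute-force pairwise comparison is shown above. For large n, the divide-and-conquer algorithm (sort by x, recurse on halves, check the dividing strip) achieves O(n log n).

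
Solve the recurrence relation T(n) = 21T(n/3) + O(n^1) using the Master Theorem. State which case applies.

Master Theorem for T(n) = 21T(n/3) + O(n^1):

a = 21, b = 3, c = 1
log_b(a) = log_3(21) = 2.7712

Case 1: c = 1 < log_3(21) = 2.7712
T(n) = O(n^(log_3 21))

For T(n) = 21T(n/3) + O(n^1): log_3(21) = 2.7712. This is Case 1 of the Master Theorem (c < log_b(a), work dominated by leaves), giving O(n^(log_3 21)).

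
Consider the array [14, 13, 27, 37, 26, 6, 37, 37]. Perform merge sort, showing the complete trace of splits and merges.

Merge sort trace:

Split: [14, 13, 27, 37, 26, 6, 37, 37] -> [14, 13, 27, 37] and [26, 6, 37, 37]
  Split: [14, 13, 27, 37] -> [14, 13] and [27, 37]
    Split: [14, 13] -> [14] and [13]
    Merge: [14] + [13] -> [13, 14]
    Split: [27, 37] -> [27] and [37]
    Merge: [27] + [37] -> [27, 37]
  Merge: [13, 14] + [27, 37] -> [13, 14, 27, 37]
  Split: [26, 6, 37, 37] -> [26, 6] and [37, 37]
    Split: [26, 6] -> [26] and [6]
    Merge: [26] + [6] -> [6, 26]
    Split: [37, 37] -> [37] and [37]
    Merge: [37] + [37] -> [37, 37]
  Merge: [6, 26] + [37, 37] -> [6, 26, 37, 37]
Merge: [13, 14, 27, 37] + [6, 26, 37, 37] -> [6, 13, 14, 26, 27, 37, 37, 37]

Final sorted array: [6, 13, 14, 26, 27, 37, 37, 37]

The merge sort proceeds by recursively splitting the array and merging sorted halves.
After all merges, the sorted array is [6, 13, 14, 26, 27, 37, 37, 37].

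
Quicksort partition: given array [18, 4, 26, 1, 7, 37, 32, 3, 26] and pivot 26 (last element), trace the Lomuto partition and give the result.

Lomuto partition with pivot = 26:

Initial array: [18, 4, 26, 1, 7, 37, 32, 3, 26]

arr[0]=18 <= 26: swap with position 0, array becomes [18, 4, 26, 1, 7, 37, 32, 3, 26]
arr[1]=4 <= 26: swap with position 1, array becomes [18, 4, 26, 1, 7, 37, 32, 3, 26]
arr[2]=26 <= 26: swap with position 2, array becomes [18, 4, 26, 1, 7, 37, 32, 3, 26]
arr[3]=1 <= 26: swap with position 3, array becomes [18, 4, 26, 1, 7, 37, 32, 3, 26]
arr[4]=7 <= 26: swap with position 4, array becomes [18, 4, 26, 1, 7, 37, 32, 3, 26]
arr[5]=37 > 26: no swap
arr[6]=32 > 26: no swap
arr[7]=3 <= 26: swap with position 5, array becomes [18, 4, 26, 1, 7, 3, 32, 37, 26]

Place pivot at position 6: [18, 4, 26, 1, 7, 3, 26, 37, 32]
Pivot position: 6

After partitioning with pivot 26, the array becomes [18, 4, 26, 1, 7, 3, 26, 37, 32]. The pivot is placed at index 6. All elements to the left of the pivot are <= 26, and all elements to the right are > 26.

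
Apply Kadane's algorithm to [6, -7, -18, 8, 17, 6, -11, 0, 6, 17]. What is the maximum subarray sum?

Using Kadane's algorithm on [6, -7, -18, 8, 17, 6, -11, 0, 6, 17]:

Scanning through the array:
Position 1 (value -7): max_ending_here = -1, max_so_far = 6
Position 2 (value -18): max_ending_here = -18, max_so_far = 6
Position 3 (value 8): max_ending_here = 8, max_so_far = 8
Position 4 (value 17): max_ending_here = 25, max_so_far = 25
Position 5 (value 6): max_ending_here = 31, max_so_far = 31
Position 6 (value -11): max_ending_here = 20, max_so_far = 31
Position 7 (value 0): max_ending_here = 20, max_so_far = 31
Position 8 (value 6): max_ending_here = 26, max_so_far = 31
Position 9 (value 17): max_ending_here = 43, max_so_far = 43

Maximum subarray: [8, 17, 6, -11, 0, 6, 17]
Maximum sum: 43

The maximum subarray is [8, 17, 6, -11, 0, 6, 17] with sum 43. This subarray runs from index 3 to index 9.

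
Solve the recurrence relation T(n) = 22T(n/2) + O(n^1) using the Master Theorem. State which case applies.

Master Theorem for T(n) = 22T(n/2) + O(n^1):

a = 22, b = 2, c = 1
log_b(a) = log_2(22) = 4.4594

Case 1: c = 1 < log_2(22) = 4.4594
T(n) = O(n^(log_2 22))

For T(n) = 22T(n/2) + O(n^1): log_2(22) = 4.4594. This is Case 1 of the Master Theorem (c < log_b(a), work dominated by leaves), giving O(n^(log_2 22)).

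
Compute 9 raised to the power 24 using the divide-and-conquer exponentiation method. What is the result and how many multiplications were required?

Computing 9^24 by squaring (build up from 9^1; each line after the first costs one multiplication):

9^1 = 9
9^2 = (9^1)^2 = 9^2 = 81
9^3 = 9 * 9^2 = 9 * 81 = 729
9^6 = (9^3)^2 = 729^2 = 531441
9^12 = (9^6)^2 = 531441^2 = 282429536481
9^24 = (9^12)^2 = 282429536481^2 = 79766443076872509863361

Result: 79766443076872509863361
Multiplications needed: 5 (5 lines after 9^1)

9^24 = 79766443076872509863361. Using exponentiation by squaring, this requires 5 multiplications. The key idea: if the exponent is even, square the half-power; if odd, multiply by the base once.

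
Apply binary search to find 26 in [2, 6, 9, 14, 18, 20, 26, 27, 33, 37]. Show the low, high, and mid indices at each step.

Binary search for 26 in [2, 6, 9, 14, 18, 20, 26, 27, 33, 37]:

lo=0, hi=9, mid=4, arr[mid]=18 -> 18 < 26, search right half
lo=5, hi=9, mid=7, arr[mid]=27 -> 27 > 26, search left half
lo=5, hi=6, mid=5, arr[mid]=20 -> 20 < 26, search right half
lo=6, hi=6, mid=6, arr[mid]=26 -> Found target at index 6!

Binary search finds 26 at index 6 after 4 comparisons. The search repeatedly halves the search space by comparing with the middle element.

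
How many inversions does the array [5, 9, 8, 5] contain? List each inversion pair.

Finding inversions in [5, 9, 8, 5]:

(1, 2): arr[1]=9 > arr[2]=8
(1, 3): arr[1]=9 > arr[3]=5
(2, 3): arr[2]=8 > arr[3]=5

Total inversions: 3

The array has 3 inversion(s): (1,2), (1,3), (2,3). Each pair (i,j) satisfies i < j and arr[i] > arr[j].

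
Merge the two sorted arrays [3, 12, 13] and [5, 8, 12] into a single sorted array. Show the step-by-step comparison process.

Merging process:

Compare 3 vs 5: take 3 from left. Merged: [3]
Compare 12 vs 5: take 5 from right. Merged: [3, 5]
Compare 12 vs 8: take 8 from right. Merged: [3, 5, 8]
Compare 12 vs 12: take 12 from left. Merged: [3, 5, 8, 12]
Compare 13 vs 12: take 12 from right. Merged: [3, 5, 8, 12, 12]
Append remaining from left: [13]. Merged: [3, 5, 8, 12, 12, 13]

Final merged array: [3, 5, 8, 12, 12, 13]
Total comparisons: 5

The merged array is [3, 5, 8, 12, 12, 13], requiring 5 comparisons. The merge step runs in O(n) time where n is the total number of elements.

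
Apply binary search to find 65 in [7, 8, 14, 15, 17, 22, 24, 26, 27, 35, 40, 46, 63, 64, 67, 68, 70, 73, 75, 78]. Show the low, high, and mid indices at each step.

Binary search for 65 in [7, 8, 14, 15, 17, 22, 24, 26, 27, 35, 40, 46, 63, 64, 67, 68, 70, 73, 75, 78]:

lo=0, hi=19, mid=9, arr[mid]=35 -> 35 < 65, search right half
lo=10, hi=19, mid=14, arr[mid]=67 -> 67 > 65, search left half
lo=10, hi=13, mid=11, arr[mid]=46 -> 46 < 65, search right half
lo=12, hi=13, mid=12, arr[mid]=63 -> 63 < 65, search right half
lo=13, hi=13, mid=13, arr[mid]=64 -> 64 < 65, search right half
lo=14 > hi=13, target 65 not found

Binary search determines that 65 is not in the array after 5 comparisons. The search space was exhausted without finding the target.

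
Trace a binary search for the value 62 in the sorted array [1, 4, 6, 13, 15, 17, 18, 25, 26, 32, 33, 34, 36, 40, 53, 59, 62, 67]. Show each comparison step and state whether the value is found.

Binary search for 62 in [1, 4, 6, 13, 15, 17, 18, 25, 26, 32, 33, 34, 36, 40, 53, 59, 62, 67]:

lo=0, hi=17, mid=8, arr[mid]=26 -> 26 < 62, search right half
lo=9, hi=17, mid=13, arr[mid]=40 -> 40 < 62, search right half
lo=14, hi=17, mid=15, arr[mid]=59 -> 59 < 62, search right half
lo=16, hi=17, mid=16, arr[mid]=62 -> Found target at index 16!

Binary search finds 62 at index 16 after 4 comparisons. The search repeatedly halves the search space by comparing with the middle element.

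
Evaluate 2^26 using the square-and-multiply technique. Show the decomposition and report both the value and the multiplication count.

Computing 2^26 by squaring (build up from 2^1; each line after the first costs one multiplication):

2^1 = 2
2^2 = (2^1)^2 = 2^2 = 4
2^3 = 2 * 2^2 = 2 * 4 = 8
2^6 = (2^3)^2 = 8^2 = 64
2^12 = (2^6)^2 = 64^2 = 4096
2^13 = 2 * 2^12 = 2 * 4096 = 8192
2^26 = (2^13)^2 = 8192^2 = 67108864

Result: 67108864
Multiplications needed: 6 (6 lines after 2^1)

2^26 = 67108864. Using exponentiation by squaring, this requires 6 multiplications. The key idea: if the exponent is even, square the half-power; if odd, multiply by the base once.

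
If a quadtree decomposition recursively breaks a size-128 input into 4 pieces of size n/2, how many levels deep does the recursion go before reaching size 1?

For divide and conquer with division factor 2:

Problem sizes at each level:
Level 0: 128
Level 1: 64
Level 2: 32
Level 3: 16
Level 4: 8
Level 5: 4
Level 6: 2
Level 7: 1

The root is level 0 and the size-1 base case is level 7 (the tree spans levels 0 through 7, i.e. 8 levels counting the root), so the depth is the number of divisions: log_2(128) = 7

The recursion tree depth is log_2(128) = 7. At each level, the problem size is divided by 2, so it takes 7 divisions to reduce to a base case of size 1. The algorithm makes 4 recursive calls at each level.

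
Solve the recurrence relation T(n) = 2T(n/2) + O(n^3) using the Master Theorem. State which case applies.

Master Theorem for T(n) = 2T(n/2) + O(n^3):

a = 2, b = 2, c = 3
log_b(a) = log_2(2) = 1.0000

Case 3: c = 3 > log_2(2) = 1.0000
T(n) = O(n^3) = O(n^3)

For T(n) = 2T(n/2) + O(n^3): log_2(2) = 1.0000. This is Case 3 of the Master Theorem (c > log_b(a), work dominated by root), giving O(n^3).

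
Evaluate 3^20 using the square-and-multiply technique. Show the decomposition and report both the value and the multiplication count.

Computing 3^20 by squaring (build up from 3^1; each line after the first costs one multiplication):

3^1 = 3
3^2 = (3^1)^2 = 3^2 = 9
3^4 = (3^2)^2 = 9^2 = 81
3^5 = 3 * 3^4 = 3 * 81 = 243
3^10 = (3^5)^2 = 243^2 = 59049
3^20 = (3^10)^2 = 59049^2 = 3486784401

Result: 3486784401
Multiplications needed: 5 (5 lines after 3^1)

3^20 = 3486784401. Using exponentiation by squaring, this requires 5 multiplications. The key idea: if the exponent is even, square the half-power; if odd, multiply by the base once.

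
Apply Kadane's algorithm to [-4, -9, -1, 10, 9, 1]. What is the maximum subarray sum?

Using Kadane's algorithm on [-4, -9, -1, 10, 9, 1]:

Scanning through the array:
Position 1 (value -9): max_ending_here = -9, max_so_far = -4
Position 2 (value -1): max_ending_here = -1, max_so_far = -1
Position 3 (value 10): max_ending_here = 10, max_so_far = 10
Position 4 (value 9): max_ending_here = 19, max_so_far = 19
Position 5 (value 1): max_ending_here = 20, max_so_far = 20

Maximum subarray: [10, 9, 1]
Maximum sum: 20

The maximum subarray is [10, 9, 1] with sum 20. This subarray runs from index 3 to index 5.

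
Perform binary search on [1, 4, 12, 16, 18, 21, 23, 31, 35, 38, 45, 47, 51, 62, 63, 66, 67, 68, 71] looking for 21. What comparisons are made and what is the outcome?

Binary search for 21 in [1, 4, 12, 16, 18, 21, 23, 31, 35, 38, 45, 47, 51, 62, 63, 66, 67, 68, 71]:

lo=0, hi=18, mid=9, arr[mid]=38 -> 38 > 21, search left half
lo=0, hi=8, mid=4, arr[mid]=18 -> 18 < 21, search right half
lo=5, hi=8, mid=6, arr[mid]=23 -> 23 > 21, search left half
lo=5, hi=5, mid=5, arr[mid]=21 -> Found target at index 5!

Binary search finds 21 at index 5 after 4 comparisons. The search repeatedly halves the search space by comparing with the middle element.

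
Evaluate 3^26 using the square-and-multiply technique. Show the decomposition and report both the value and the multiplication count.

Computing 3^26 by squaring (build up from 3^1; each line after the first costs one multiplication):

3^1 = 3
3^2 = (3^1)^2 = 3^2 = 9
3^3 = 3 * 3^2 = 3 * 9 = 27
3^6 = (3^3)^2 = 27^2 = 729
3^12 = (3^6)^2 = 729^2 = 531441
3^13 = 3 * 3^12 = 3 * 531441 = 1594323
3^26 = (3^13)^2 = 1594323^2 = 2541865828329

Result: 2541865828329
Multiplications needed: 6 (6 lines after 3^1)

3^26 = 2541865828329. Using exponentiation by squaring, this requires 6 multiplications. The key idea: if the exponent is even, square the half-power; if odd, multiply by the base once.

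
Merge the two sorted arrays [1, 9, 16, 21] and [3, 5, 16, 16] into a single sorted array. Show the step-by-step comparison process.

Merging process:

Compare 1 vs 3: take 1 from left. Merged: [1]
Compare 9 vs 3: take 3 from right. Merged: [1, 3]
Compare 9 vs 5: take 5 from right. Merged: [1, 3, 5]
Compare 9 vs 16: take 9 from left. Merged: [1, 3, 5, 9]
Compare 16 vs 16: take 16 from left. Merged: [1, 3, 5, 9, 16]
Compare 21 vs 16: take 16 from right. Merged: [1, 3, 5, 9, 16, 16]
Compare 21 vs 16: take 16 from right. Merged: [1, 3, 5, 9, 16, 16, 16]
Append remaining from left: [21]. Merged: [1, 3, 5, 9, 16, 16, 16, 21]

Final merged array: [1, 3, 5, 9, 16, 16, 16, 21]
Total comparisons: 7

The merged array is [1, 3, 5, 9, 16, 16, 16, 21], requiring 7 comparisons. The merge step runs in O(n) time where n is the total number of elements.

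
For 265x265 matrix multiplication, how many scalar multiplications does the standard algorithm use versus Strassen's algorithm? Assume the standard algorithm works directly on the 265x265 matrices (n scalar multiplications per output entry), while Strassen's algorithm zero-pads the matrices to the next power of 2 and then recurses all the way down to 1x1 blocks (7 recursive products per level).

Matrix multiplication for 265x265 matrices:

Strassen's algorithm requires power-of-2 dimensions. Pad 265x265 to 512x512 (next power of 2).

Standard algorithm: 265^3 = 18609625 multiplications
Strassen's algorithm: 7^(log2(512)) = 7^9 = 40353607 multiplications
Difference: 18609625 - 40353607 = -21743982 (Strassen uses MORE here due to padding overhead — for small or just-over-power-of-2 n, padding can outweigh the per-level savings)

Standard: 18609625 multiplications (265^3). Strassen: 40353607 multiplications (7^9, after padding to 512x512). Strassen reduces 8 recursive multiplications to 7 at each level.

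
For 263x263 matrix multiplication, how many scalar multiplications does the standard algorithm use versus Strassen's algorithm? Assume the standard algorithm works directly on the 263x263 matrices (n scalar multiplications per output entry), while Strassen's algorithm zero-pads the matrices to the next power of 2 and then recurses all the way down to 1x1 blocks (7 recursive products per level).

Matrix multiplication for 263x263 matrices:

Strassen's algorithm requires power-of-2 dimensions. Pad 263x263 to 512x512 (next power of 2).

Standard algorithm: 263^3 = 18191447 multiplications
Strassen's algorithm: 7^(log2(512)) = 7^9 = 40353607 multiplications
Difference: 18191447 - 40353607 = -22162160 (Strassen uses MORE here due to padding overhead — for small or just-over-power-of-2 n, padding can outweigh the per-level savings)

Standard: 18191447 multiplications (263^3). Strassen: 40353607 multiplications (7^9, after padding to 512x512). Strassen reduces 8 recursive multiplications to 7 at each level.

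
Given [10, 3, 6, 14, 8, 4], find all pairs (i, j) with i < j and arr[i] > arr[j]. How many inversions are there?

Finding inversions in [10, 3, 6, 14, 8, 4]:

(0, 1): arr[0]=10 > arr[1]=3
(0, 2): arr[0]=10 > arr[2]=6
(0, 4): arr[0]=10 > arr[4]=8
(0, 5): arr[0]=10 > arr[5]=4
(2, 5): arr[2]=6 > arr[5]=4
(3, 4): arr[3]=14 > arr[4]=8
(3, 5): arr[3]=14 > arr[5]=4
(4, 5): arr[4]=8 > arr[5]=4

Total inversions: 8

The array has 8 inversion(s): (0,1), (0,2), (0,4), (0,5), (2,5), (3,4), (3,5), (4,5). Each pair (i,j) satisfies i < j and arr[i] > arr[j].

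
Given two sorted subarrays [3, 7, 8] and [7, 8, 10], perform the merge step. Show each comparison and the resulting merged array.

Merging process:

Compare 3 vs 7: take 3 from left. Merged: [3]
Compare 7 vs 7: take 7 from left. Merged: [3, 7]
Compare 8 vs 7: take 7 from right. Merged: [3, 7, 7]
Compare 8 vs 8: take 8 from left. Merged: [3, 7, 7, 8]
Append remaining from right: [8, 10]. Merged: [3, 7, 7, 8, 8, 10]

Final merged array: [3, 7, 7, 8, 8, 10]
Total comparisons: 4

The merged array is [3, 7, 7, 8, 8, 10], requiring 4 comparisons. The merge step runs in O(n) time where n is the total number of elements.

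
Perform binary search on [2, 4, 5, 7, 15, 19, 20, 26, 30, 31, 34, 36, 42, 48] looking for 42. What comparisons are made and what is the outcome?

Binary search for 42 in [2, 4, 5, 7, 15, 19, 20, 26, 30, 31, 34, 36, 42, 48]:

lo=0, hi=13, mid=6, arr[mid]=20 -> 20 < 42, search right half
lo=7, hi=13, mid=10, arr[mid]=34 -> 34 < 42, search right half
lo=11, hi=13, mid=12, arr[mid]=42 -> Found target at index 12!

Binary search finds 42 at index 12 after 3 comparisons. The search repeatedly halves the search space by comparing with the middle element.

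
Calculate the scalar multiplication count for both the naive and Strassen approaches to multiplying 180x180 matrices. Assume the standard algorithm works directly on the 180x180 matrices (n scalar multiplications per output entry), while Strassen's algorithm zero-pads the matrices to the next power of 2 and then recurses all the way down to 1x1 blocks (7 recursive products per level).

Matrix multiplication for 180x180 matrices:

Strassen's algorithm requires power-of-2 dimensions. Pad 180x180 to 256x256 (next power of 2).

Standard algorithm: 180^3 = 5832000 multiplications
Strassen's algorithm: 7^(log2(256)) = 7^8 = 5764801 multiplications
Savings: 5832000 - 5764801 = 67199 multiplications

Standard: 5832000 multiplications (180^3). Strassen: 5764801 multiplications (7^8, after padding to 256x256). Strassen reduces 8 recursive multiplications to 7 at each level.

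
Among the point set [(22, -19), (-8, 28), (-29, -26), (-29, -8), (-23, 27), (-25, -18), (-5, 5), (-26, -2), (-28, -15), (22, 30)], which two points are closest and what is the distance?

Computing all pairwise distances among 10 points:

d((22, -19), (-8, 28)) = 55.7584
d((22, -19), (-29, -26)) = 51.4782
d((22, -19), (-29, -8)) = 52.1728
d((22, -19), (-23, 27)) = 64.3506
d((22, -19), (-25, -18)) = 47.0106
d((22, -19), (-5, 5)) = 36.1248
d((22, -19), (-26, -2)) = 50.9215
d((22, -19), (-28, -15)) = 50.1597
d((22, -19), (22, 30)) = 49.0
d((-8, 28), (-29, -26)) = 57.9396
d((-8, 28), (-29, -8)) = 41.6773
d((-8, 28), (-23, 27)) = 15.0333
d((-8, 28), (-25, -18)) = 49.0408
d((-8, 28), (-5, 5)) = 23.1948
d((-8, 28), (-26, -2)) = 34.9857
d((-8, 28), (-28, -15)) = 47.4236
d((-8, 28), (22, 30)) = 30.0666
d((-29, -26), (-29, -8)) = 18.0
d((-29, -26), (-23, 27)) = 53.3385
d((-29, -26), (-25, -18)) = 8.9443
d((-29, -26), (-5, 5)) = 39.2046
d((-29, -26), (-26, -2)) = 24.1868
d((-29, -26), (-28, -15)) = 11.0454
d((-29, -26), (22, 30)) = 75.743
d((-29, -8), (-23, 27)) = 35.5106
d((-29, -8), (-25, -18)) = 10.7703
d((-29, -8), (-5, 5)) = 27.2947
d((-29, -8), (-26, -2)) = 6.7082
d((-29, -8), (-28, -15)) = 7.0711
d((-29, -8), (22, 30)) = 63.6003
d((-23, 27), (-25, -18)) = 45.0444
d((-23, 27), (-5, 5)) = 28.4253
d((-23, 27), (-26, -2)) = 29.1548
d((-23, 27), (-28, -15)) = 42.2966
d((-23, 27), (22, 30)) = 45.0999
d((-25, -18), (-5, 5)) = 30.4795
d((-25, -18), (-26, -2)) = 16.0312
d((-25, -18), (-28, -15)) = 4.2426 <-- minimum
d((-25, -18), (22, 30)) = 67.1789
d((-5, 5), (-26, -2)) = 22.1359
d((-5, 5), (-28, -15)) = 30.4795
d((-5, 5), (22, 30)) = 36.7967
d((-26, -2), (-28, -15)) = 13.1529
d((-26, -2), (22, 30)) = 57.6888
d((-28, -15), (22, 30)) = 67.2681

Closest pair: (-25, -18) and (-28, -15) with distance 4.2426

The closest pair is (-25, -18) and (-28, -15) with Euclidean distance 4.2426. For 10 points, brute-force pairwise comparison is shown above. For large n, the divide-and-conquer algorithm (sort by x, recurse on halves, check the dividing strip) achieves O(n log n).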